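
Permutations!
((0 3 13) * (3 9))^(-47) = ((0 9 3 13))^(-47) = (0 9 3 13)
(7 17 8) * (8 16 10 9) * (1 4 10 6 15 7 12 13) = (1 4 10 9 8 12 13)(6 15 7 17 16) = [0, 4, 2, 3, 10, 5, 15, 17, 12, 8, 9, 11, 13, 1, 14, 7, 6, 16]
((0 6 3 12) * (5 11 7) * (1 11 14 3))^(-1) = ((0 6 1 11 7 5 14 3 12))^(-1) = (0 12 3 14 5 7 11 1 6)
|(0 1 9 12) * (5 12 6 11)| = 7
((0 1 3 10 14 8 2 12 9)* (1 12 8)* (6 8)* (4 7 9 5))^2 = (0 5 7)(1 10)(2 8 6)(3 14)(4 9 12)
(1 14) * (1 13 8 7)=(1 14 13 8 7)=[0, 14, 2, 3, 4, 5, 6, 1, 7, 9, 10, 11, 12, 8, 13]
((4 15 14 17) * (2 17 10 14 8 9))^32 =((2 17 4 15 8 9)(10 14))^32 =(2 4 8)(9 17 15)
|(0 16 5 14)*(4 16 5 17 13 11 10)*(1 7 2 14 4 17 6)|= 36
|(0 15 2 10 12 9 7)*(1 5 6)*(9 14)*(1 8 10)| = |(0 15 2 1 5 6 8 10 12 14 9 7)| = 12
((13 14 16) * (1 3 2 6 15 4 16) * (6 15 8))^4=((1 3 2 15 4 16 13 14)(6 8))^4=(1 4)(2 13)(3 16)(14 15)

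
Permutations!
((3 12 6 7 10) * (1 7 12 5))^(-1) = ((1 7 10 3 5)(6 12))^(-1) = (1 5 3 10 7)(6 12)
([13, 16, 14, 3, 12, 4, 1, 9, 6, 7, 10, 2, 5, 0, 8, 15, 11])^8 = [0, 16, 14, 3, 5, 12, 1, 7, 6, 9, 10, 2, 4, 13, 8, 15, 11]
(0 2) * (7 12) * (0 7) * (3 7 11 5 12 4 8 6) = (0 2 11 5 12)(3 7 4 8 6) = [2, 1, 11, 7, 8, 12, 3, 4, 6, 9, 10, 5, 0]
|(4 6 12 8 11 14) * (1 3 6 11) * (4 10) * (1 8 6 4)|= 6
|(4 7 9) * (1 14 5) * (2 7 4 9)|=6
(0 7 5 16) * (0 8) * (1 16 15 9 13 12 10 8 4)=(0 7 5 15 9 13 12 10 8)(1 16 4)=[7, 16, 2, 3, 1, 15, 6, 5, 0, 13, 8, 11, 10, 12, 14, 9, 4]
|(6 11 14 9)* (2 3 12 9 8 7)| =9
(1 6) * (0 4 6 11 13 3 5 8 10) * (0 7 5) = (0 4 6 1 11 13 3)(5 8 10 7) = [4, 11, 2, 0, 6, 8, 1, 5, 10, 9, 7, 13, 12, 3]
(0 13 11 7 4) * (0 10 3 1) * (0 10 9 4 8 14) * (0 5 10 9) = (0 13 11 7 8 14 5 10 3 1 9 4) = [13, 9, 2, 1, 0, 10, 6, 8, 14, 4, 3, 7, 12, 11, 5]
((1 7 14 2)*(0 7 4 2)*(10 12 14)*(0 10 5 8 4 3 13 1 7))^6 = (14)(2 7 5 8 4)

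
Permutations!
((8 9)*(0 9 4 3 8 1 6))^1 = ((0 9 1 6)(3 8 4))^1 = (0 9 1 6)(3 8 4)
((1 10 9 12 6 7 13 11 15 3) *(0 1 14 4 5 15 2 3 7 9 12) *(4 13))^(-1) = ((0 1 10 12 6 9)(2 3 14 13 11)(4 5 15 7))^(-1) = (0 9 6 12 10 1)(2 11 13 14 3)(4 7 15 5)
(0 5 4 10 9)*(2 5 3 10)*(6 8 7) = (0 3 10 9)(2 5 4)(6 8 7) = [3, 1, 5, 10, 2, 4, 8, 6, 7, 0, 9]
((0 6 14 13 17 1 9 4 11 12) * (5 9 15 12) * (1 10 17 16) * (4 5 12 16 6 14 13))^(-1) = ((0 14 4 11 12)(1 15 16)(5 9)(6 13)(10 17))^(-1) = (0 12 11 4 14)(1 16 15)(5 9)(6 13)(10 17)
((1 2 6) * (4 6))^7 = ((1 2 4 6))^7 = (1 6 4 2)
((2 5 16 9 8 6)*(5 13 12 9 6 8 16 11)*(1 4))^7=(1 4)(2 13 12 9 16 6)(5 11)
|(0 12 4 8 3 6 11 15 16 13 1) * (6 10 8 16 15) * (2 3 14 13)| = 22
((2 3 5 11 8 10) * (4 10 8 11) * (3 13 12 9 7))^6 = (2 5 9)(3 12 10)(4 7 13)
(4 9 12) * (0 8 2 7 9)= (0 8 2 7 9 12 4)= [8, 1, 7, 3, 0, 5, 6, 9, 2, 12, 10, 11, 4]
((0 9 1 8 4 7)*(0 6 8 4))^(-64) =(0 8 6 7 4 1 9)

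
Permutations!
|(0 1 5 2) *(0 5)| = |(0 1)(2 5)| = 2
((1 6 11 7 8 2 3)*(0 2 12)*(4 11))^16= (0 11 3 8 6)(1 12 4 2 7)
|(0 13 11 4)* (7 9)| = 4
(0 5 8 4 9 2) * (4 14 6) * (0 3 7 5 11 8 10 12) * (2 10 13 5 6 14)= (14)(0 11 8 2 3 7 6 4 9 10 12)(5 13)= [11, 1, 3, 7, 9, 13, 4, 6, 2, 10, 12, 8, 0, 5, 14]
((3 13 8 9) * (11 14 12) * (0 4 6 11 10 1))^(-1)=((0 4 6 11 14 12 10 1)(3 13 8 9))^(-1)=(0 1 10 12 14 11 6 4)(3 9 8 13)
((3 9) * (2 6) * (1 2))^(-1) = ((1 2 6)(3 9))^(-1) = (1 6 2)(3 9)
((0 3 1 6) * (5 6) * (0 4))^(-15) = ((0 3 1 5 6 4))^(-15) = (0 5)(1 4)(3 6)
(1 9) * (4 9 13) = (1 13 4 9) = [0, 13, 2, 3, 9, 5, 6, 7, 8, 1, 10, 11, 12, 4]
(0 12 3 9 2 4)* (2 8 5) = (0 12 3 9 8 5 2 4) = [12, 1, 4, 9, 0, 2, 6, 7, 5, 8, 10, 11, 3]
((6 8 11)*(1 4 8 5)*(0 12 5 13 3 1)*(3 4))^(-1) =((0 12 5)(1 3)(4 8 11 6 13))^(-1) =(0 5 12)(1 3)(4 13 6 11 8)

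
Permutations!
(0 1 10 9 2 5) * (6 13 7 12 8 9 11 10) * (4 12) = [1, 6, 5, 3, 12, 0, 13, 4, 9, 2, 11, 10, 8, 7] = (0 1 6 13 7 4 12 8 9 2 5)(10 11)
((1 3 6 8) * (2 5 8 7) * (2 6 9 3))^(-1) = (1 8 5 2)(3 9)(6 7)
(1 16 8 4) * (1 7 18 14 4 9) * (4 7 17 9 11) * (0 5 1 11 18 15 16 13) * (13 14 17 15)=(0 5 1 14 7 13)(4 15 16 8 18 17 9 11)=[5, 14, 2, 3, 15, 1, 6, 13, 18, 11, 10, 4, 12, 0, 7, 16, 8, 9, 17]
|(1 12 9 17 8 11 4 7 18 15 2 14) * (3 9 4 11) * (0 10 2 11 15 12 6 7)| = |(0 10 2 14 1 6 7 18 12 4)(3 9 17 8)(11 15)| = 20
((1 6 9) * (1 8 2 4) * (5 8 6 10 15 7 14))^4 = (1 14 4 7 2 15 8 10 5)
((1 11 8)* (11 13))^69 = (1 13 11 8)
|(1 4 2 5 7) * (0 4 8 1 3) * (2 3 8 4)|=8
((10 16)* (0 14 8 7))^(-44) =(16)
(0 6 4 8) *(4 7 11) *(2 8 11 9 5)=(0 6 7 9 5 2 8)(4 11)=[6, 1, 8, 3, 11, 2, 7, 9, 0, 5, 10, 4]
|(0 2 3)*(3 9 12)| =|(0 2 9 12 3)| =5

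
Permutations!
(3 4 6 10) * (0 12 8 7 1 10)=(0 12 8 7 1 10 3 4 6)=[12, 10, 2, 4, 6, 5, 0, 1, 7, 9, 3, 11, 8]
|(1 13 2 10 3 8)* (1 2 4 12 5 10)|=9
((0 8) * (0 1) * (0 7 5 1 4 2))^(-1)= ((0 8 4 2)(1 7 5))^(-1)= (0 2 4 8)(1 5 7)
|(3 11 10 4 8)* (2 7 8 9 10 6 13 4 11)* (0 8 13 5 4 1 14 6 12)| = |(0 8 3 2 7 13 1 14 6 5 4 9 10 11 12)| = 15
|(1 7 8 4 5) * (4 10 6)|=7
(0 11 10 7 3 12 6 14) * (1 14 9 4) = (0 11 10 7 3 12 6 9 4 1 14) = [11, 14, 2, 12, 1, 5, 9, 3, 8, 4, 7, 10, 6, 13, 0]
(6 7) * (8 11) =[0, 1, 2, 3, 4, 5, 7, 6, 11, 9, 10, 8] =(6 7)(8 11)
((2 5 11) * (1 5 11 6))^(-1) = (1 6 5)(2 11)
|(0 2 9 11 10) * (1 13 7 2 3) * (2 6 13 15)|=|(0 3 1 15 2 9 11 10)(6 13 7)|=24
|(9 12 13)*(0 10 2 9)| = |(0 10 2 9 12 13)| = 6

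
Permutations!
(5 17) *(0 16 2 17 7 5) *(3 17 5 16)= [3, 1, 5, 17, 4, 7, 6, 16, 8, 9, 10, 11, 12, 13, 14, 15, 2, 0]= (0 3 17)(2 5 7 16)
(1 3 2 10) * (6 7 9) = (1 3 2 10)(6 7 9) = [0, 3, 10, 2, 4, 5, 7, 9, 8, 6, 1]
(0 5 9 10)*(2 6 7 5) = [2, 1, 6, 3, 4, 9, 7, 5, 8, 10, 0] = (0 2 6 7 5 9 10)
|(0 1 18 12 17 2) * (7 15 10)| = 6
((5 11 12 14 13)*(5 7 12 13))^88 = ((5 11 13 7 12 14))^88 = (5 12 13)(7 11 14)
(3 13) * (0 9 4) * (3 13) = [9, 1, 2, 3, 0, 5, 6, 7, 8, 4, 10, 11, 12, 13] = (13)(0 9 4)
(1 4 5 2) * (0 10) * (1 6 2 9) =(0 10)(1 4 5 9)(2 6) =[10, 4, 6, 3, 5, 9, 2, 7, 8, 1, 0]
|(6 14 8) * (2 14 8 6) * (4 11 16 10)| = 4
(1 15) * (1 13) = (1 15 13) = [0, 15, 2, 3, 4, 5, 6, 7, 8, 9, 10, 11, 12, 1, 14, 13]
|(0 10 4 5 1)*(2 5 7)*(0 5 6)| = 6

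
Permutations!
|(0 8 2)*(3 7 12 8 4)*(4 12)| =|(0 12 8 2)(3 7 4)| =12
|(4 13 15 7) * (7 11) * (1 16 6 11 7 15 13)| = |(1 16 6 11 15 7 4)| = 7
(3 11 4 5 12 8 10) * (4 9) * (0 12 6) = (0 12 8 10 3 11 9 4 5 6) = [12, 1, 2, 11, 5, 6, 0, 7, 10, 4, 3, 9, 8]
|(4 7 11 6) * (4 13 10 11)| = 4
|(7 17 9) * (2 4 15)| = 3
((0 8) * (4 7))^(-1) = (0 8)(4 7)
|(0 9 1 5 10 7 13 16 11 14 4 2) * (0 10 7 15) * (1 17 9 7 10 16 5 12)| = |(0 7 13 5 10 15)(1 12)(2 16 11 14 4)(9 17)| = 30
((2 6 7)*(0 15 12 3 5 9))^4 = (0 5 12)(2 6 7)(3 15 9)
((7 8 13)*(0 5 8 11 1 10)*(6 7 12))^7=(0 11 12 5 1 6 8 10 7 13)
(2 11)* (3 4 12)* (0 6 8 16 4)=(0 6 8 16 4 12 3)(2 11)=[6, 1, 11, 0, 12, 5, 8, 7, 16, 9, 10, 2, 3, 13, 14, 15, 4]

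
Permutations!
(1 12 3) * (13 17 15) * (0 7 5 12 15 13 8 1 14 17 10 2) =(0 7 5 12 3 14 17 13 10 2)(1 15 8) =[7, 15, 0, 14, 4, 12, 6, 5, 1, 9, 2, 11, 3, 10, 17, 8, 16, 13]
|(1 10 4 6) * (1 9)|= 5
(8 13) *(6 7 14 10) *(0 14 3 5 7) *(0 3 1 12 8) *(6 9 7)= (0 14 10 9 7 1 12 8 13)(3 5 6)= [14, 12, 2, 5, 4, 6, 3, 1, 13, 7, 9, 11, 8, 0, 10]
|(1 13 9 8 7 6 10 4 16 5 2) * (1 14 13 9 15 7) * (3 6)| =33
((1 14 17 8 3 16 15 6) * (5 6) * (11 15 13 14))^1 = ((1 11 15 5 6)(3 16 13 14 17 8))^1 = (1 11 15 5 6)(3 16 13 14 17 8)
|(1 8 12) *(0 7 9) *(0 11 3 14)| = 6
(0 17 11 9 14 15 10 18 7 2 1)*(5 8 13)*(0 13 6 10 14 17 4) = (0 4)(1 13 5 8 6 10 18 7 2)(9 17 11)(14 15) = [4, 13, 1, 3, 0, 8, 10, 2, 6, 17, 18, 9, 12, 5, 15, 14, 16, 11, 7]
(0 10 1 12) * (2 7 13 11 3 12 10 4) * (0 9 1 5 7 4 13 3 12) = (0 13 11 12 9 1 10 5 7 3)(2 4) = [13, 10, 4, 0, 2, 7, 6, 3, 8, 1, 5, 12, 9, 11]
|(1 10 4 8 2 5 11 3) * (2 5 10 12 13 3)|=12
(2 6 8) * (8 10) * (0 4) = (0 4)(2 6 10 8) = [4, 1, 6, 3, 0, 5, 10, 7, 2, 9, 8]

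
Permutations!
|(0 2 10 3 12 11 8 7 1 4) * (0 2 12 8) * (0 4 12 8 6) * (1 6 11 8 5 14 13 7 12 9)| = |(0 5 14 13 7 6)(1 9)(2 10 3 11 4)(8 12)| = 30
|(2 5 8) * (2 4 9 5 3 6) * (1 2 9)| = |(1 2 3 6 9 5 8 4)| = 8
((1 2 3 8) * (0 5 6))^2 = (0 6 5)(1 3)(2 8)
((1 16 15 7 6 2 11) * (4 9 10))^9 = ((1 16 15 7 6 2 11)(4 9 10))^9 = (1 15 6 11 16 7 2)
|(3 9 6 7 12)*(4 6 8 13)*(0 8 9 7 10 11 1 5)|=|(0 8 13 4 6 10 11 1 5)(3 7 12)|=9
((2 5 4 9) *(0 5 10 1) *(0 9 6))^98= ((0 5 4 6)(1 9 2 10))^98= (0 4)(1 2)(5 6)(9 10)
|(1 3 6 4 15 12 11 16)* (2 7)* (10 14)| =8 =|(1 3 6 4 15 12 11 16)(2 7)(10 14)|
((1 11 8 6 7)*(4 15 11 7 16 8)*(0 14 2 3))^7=((0 14 2 3)(1 7)(4 15 11)(6 16 8))^7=(0 3 2 14)(1 7)(4 15 11)(6 16 8)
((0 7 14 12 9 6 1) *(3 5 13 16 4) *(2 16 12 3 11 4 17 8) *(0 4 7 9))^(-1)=((0 9 6 1 4 11 7 14 3 5 13 12)(2 16 17 8))^(-1)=(0 12 13 5 3 14 7 11 4 1 6 9)(2 8 17 16)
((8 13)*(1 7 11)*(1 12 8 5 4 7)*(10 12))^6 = ((4 7 11 10 12 8 13 5))^6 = (4 13 12 11)(5 8 10 7)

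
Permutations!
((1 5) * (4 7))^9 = ((1 5)(4 7))^9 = (1 5)(4 7)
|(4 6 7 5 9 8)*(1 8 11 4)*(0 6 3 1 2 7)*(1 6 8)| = 10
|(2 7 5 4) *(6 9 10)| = 12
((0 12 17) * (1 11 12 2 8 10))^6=(0 12 1 8)(2 17 11 10)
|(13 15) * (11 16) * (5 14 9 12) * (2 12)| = |(2 12 5 14 9)(11 16)(13 15)| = 10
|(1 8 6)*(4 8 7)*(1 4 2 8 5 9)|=8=|(1 7 2 8 6 4 5 9)|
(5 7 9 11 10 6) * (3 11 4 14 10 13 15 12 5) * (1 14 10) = (1 14)(3 11 13 15 12 5 7 9 4 10 6) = [0, 14, 2, 11, 10, 7, 3, 9, 8, 4, 6, 13, 5, 15, 1, 12]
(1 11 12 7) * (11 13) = (1 13 11 12 7) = [0, 13, 2, 3, 4, 5, 6, 1, 8, 9, 10, 12, 7, 11]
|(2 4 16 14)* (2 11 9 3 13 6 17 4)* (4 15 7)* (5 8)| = 22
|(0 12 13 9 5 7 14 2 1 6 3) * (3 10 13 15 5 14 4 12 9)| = 45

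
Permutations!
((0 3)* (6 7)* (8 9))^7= ((0 3)(6 7)(8 9))^7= (0 3)(6 7)(8 9)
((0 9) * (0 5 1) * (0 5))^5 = ((0 9)(1 5))^5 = (0 9)(1 5)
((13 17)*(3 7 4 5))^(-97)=((3 7 4 5)(13 17))^(-97)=(3 5 4 7)(13 17)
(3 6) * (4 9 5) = (3 6)(4 9 5) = [0, 1, 2, 6, 9, 4, 3, 7, 8, 5]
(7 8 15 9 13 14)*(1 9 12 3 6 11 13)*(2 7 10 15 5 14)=(1 9)(2 7 8 5 14 10 15 12 3 6 11 13)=[0, 9, 7, 6, 4, 14, 11, 8, 5, 1, 15, 13, 3, 2, 10, 12]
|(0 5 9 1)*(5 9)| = |(0 9 1)| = 3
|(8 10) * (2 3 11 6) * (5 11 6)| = |(2 3 6)(5 11)(8 10)| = 6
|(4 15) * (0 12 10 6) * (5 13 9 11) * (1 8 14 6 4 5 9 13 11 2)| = |(0 12 10 4 15 5 11 9 2 1 8 14 6)| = 13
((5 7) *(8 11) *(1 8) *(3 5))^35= ((1 8 11)(3 5 7))^35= (1 11 8)(3 7 5)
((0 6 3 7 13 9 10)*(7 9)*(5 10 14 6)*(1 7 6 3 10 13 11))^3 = (14)(0 6 5 10 13)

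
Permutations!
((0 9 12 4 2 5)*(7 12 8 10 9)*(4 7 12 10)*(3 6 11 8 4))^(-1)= (0 5 2 4 9 10 7 12)(3 8 11 6)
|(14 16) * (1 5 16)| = |(1 5 16 14)| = 4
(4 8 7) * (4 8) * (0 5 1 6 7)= [5, 6, 2, 3, 4, 1, 7, 8, 0]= (0 5 1 6 7 8)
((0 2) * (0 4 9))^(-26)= (0 4)(2 9)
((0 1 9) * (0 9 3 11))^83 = (0 11 3 1)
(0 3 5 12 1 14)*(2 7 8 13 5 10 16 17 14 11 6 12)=(0 3 10 16 17 14)(1 11 6 12)(2 7 8 13 5)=[3, 11, 7, 10, 4, 2, 12, 8, 13, 9, 16, 6, 1, 5, 0, 15, 17, 14]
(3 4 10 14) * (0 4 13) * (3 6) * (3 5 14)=[4, 1, 2, 13, 10, 14, 5, 7, 8, 9, 3, 11, 12, 0, 6]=(0 4 10 3 13)(5 14 6)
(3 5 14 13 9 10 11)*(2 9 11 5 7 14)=[0, 1, 9, 7, 4, 2, 6, 14, 8, 10, 5, 3, 12, 11, 13]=(2 9 10 5)(3 7 14 13 11)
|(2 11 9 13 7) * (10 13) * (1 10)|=7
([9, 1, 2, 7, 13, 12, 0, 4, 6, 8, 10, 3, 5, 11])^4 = [0, 1, 2, 11, 7, 5, 6, 3, 8, 9, 10, 13, 12, 4]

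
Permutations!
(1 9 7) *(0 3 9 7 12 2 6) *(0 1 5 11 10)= (0 3 9 12 2 6 1 7 5 11 10)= [3, 7, 6, 9, 4, 11, 1, 5, 8, 12, 0, 10, 2]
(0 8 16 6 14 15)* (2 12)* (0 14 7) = (0 8 16 6 7)(2 12)(14 15) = [8, 1, 12, 3, 4, 5, 7, 0, 16, 9, 10, 11, 2, 13, 15, 14, 6]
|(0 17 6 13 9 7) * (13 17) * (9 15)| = |(0 13 15 9 7)(6 17)| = 10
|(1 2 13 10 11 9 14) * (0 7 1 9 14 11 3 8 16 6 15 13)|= |(0 7 1 2)(3 8 16 6 15 13 10)(9 11 14)|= 84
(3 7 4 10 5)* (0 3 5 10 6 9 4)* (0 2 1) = (10)(0 3 7 2 1)(4 6 9) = [3, 0, 1, 7, 6, 5, 9, 2, 8, 4, 10]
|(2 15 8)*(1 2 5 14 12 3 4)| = |(1 2 15 8 5 14 12 3 4)| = 9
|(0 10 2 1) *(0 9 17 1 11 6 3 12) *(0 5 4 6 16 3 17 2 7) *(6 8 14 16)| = |(0 10 7)(1 9 2 11 6 17)(3 12 5 4 8 14 16)| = 42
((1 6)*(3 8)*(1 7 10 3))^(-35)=(1 6 7 10 3 8)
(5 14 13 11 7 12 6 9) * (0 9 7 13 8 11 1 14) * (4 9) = (0 4 9 5)(1 14 8 11 13)(6 7 12) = [4, 14, 2, 3, 9, 0, 7, 12, 11, 5, 10, 13, 6, 1, 8]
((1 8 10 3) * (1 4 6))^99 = ((1 8 10 3 4 6))^99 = (1 3)(4 8)(6 10)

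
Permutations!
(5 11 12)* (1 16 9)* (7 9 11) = (1 16 11 12 5 7 9) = [0, 16, 2, 3, 4, 7, 6, 9, 8, 1, 10, 12, 5, 13, 14, 15, 11]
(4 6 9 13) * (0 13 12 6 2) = (0 13 4 2)(6 9 12) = [13, 1, 0, 3, 2, 5, 9, 7, 8, 12, 10, 11, 6, 4]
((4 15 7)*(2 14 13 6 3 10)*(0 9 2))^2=((0 9 2 14 13 6 3 10)(4 15 7))^2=(0 2 13 3)(4 7 15)(6 10 9 14)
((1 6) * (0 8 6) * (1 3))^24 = (0 1 3 6 8)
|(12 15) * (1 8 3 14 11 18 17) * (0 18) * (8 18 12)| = |(0 12 15 8 3 14 11)(1 18 17)| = 21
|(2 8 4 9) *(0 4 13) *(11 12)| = |(0 4 9 2 8 13)(11 12)| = 6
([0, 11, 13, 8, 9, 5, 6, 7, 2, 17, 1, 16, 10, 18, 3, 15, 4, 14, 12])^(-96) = [0, 16, 18, 2, 17, 5, 6, 7, 13, 14, 11, 4, 1, 12, 8, 15, 9, 3, 10]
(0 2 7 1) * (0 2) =(1 2 7) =[0, 2, 7, 3, 4, 5, 6, 1]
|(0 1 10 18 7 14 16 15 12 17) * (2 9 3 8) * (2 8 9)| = |(0 1 10 18 7 14 16 15 12 17)(3 9)| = 10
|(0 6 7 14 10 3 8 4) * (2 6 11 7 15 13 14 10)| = |(0 11 7 10 3 8 4)(2 6 15 13 14)| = 35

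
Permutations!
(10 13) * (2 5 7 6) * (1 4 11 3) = (1 4 11 3)(2 5 7 6)(10 13) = [0, 4, 5, 1, 11, 7, 2, 6, 8, 9, 13, 3, 12, 10]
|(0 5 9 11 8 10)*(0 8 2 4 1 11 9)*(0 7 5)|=4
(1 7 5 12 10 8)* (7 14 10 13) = [0, 14, 2, 3, 4, 12, 6, 5, 1, 9, 8, 11, 13, 7, 10] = (1 14 10 8)(5 12 13 7)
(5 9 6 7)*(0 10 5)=(0 10 5 9 6 7)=[10, 1, 2, 3, 4, 9, 7, 0, 8, 6, 5]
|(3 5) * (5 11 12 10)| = 5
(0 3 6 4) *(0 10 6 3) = (4 10 6) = [0, 1, 2, 3, 10, 5, 4, 7, 8, 9, 6]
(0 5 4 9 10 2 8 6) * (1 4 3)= [5, 4, 8, 1, 9, 3, 0, 7, 6, 10, 2]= (0 5 3 1 4 9 10 2 8 6)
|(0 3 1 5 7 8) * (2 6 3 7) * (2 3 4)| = |(0 7 8)(1 5 3)(2 6 4)| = 3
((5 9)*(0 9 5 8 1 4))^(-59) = ((0 9 8 1 4))^(-59) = (0 9 8 1 4)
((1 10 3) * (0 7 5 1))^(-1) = ((0 7 5 1 10 3))^(-1) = (0 3 10 1 5 7)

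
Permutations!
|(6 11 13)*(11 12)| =|(6 12 11 13)| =4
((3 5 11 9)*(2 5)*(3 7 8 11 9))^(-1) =(2 3 11 8 7 9 5)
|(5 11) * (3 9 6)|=|(3 9 6)(5 11)|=6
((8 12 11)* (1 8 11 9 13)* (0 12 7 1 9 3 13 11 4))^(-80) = ((0 12 3 13 9 11 4)(1 8 7))^(-80) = (0 9 12 11 3 4 13)(1 8 7)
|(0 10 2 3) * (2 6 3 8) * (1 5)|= |(0 10 6 3)(1 5)(2 8)|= 4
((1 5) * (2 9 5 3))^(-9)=(1 3 2 9 5)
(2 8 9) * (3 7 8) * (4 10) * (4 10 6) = [0, 1, 3, 7, 6, 5, 4, 8, 9, 2, 10] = (10)(2 3 7 8 9)(4 6)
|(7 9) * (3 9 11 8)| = 5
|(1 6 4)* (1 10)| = 4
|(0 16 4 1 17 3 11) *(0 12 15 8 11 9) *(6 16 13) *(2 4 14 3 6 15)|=|(0 13 15 8 11 12 2 4 1 17 6 16 14 3 9)|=15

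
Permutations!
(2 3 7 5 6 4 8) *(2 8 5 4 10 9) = [0, 1, 3, 7, 5, 6, 10, 4, 8, 2, 9] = (2 3 7 4 5 6 10 9)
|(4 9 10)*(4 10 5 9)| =|(10)(5 9)| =2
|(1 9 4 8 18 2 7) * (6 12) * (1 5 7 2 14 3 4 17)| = |(1 9 17)(3 4 8 18 14)(5 7)(6 12)| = 30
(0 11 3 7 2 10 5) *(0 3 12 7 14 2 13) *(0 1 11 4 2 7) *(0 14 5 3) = (0 4 2 10 3 5)(1 11 12 14 7 13) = [4, 11, 10, 5, 2, 0, 6, 13, 8, 9, 3, 12, 14, 1, 7]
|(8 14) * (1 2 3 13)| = 4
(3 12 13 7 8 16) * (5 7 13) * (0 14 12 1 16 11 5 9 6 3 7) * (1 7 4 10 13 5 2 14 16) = (0 16 4 10 13 5)(2 14 12 9 6 3 7 8 11) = [16, 1, 14, 7, 10, 0, 3, 8, 11, 6, 13, 2, 9, 5, 12, 15, 4]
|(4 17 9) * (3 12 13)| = 3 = |(3 12 13)(4 17 9)|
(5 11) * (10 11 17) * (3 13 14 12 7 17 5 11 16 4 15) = (3 13 14 12 7 17 10 16 4 15) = [0, 1, 2, 13, 15, 5, 6, 17, 8, 9, 16, 11, 7, 14, 12, 3, 4, 10]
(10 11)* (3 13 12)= [0, 1, 2, 13, 4, 5, 6, 7, 8, 9, 11, 10, 3, 12]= (3 13 12)(10 11)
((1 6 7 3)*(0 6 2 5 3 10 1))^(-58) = ((0 6 7 10 1 2 5 3))^(-58) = (0 5 1 7)(2 10 6 3)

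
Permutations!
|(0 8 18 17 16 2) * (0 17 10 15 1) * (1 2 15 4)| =12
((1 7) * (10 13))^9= (1 7)(10 13)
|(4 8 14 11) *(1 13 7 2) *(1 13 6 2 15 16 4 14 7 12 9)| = 30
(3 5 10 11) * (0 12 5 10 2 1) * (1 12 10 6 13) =[10, 0, 12, 6, 4, 2, 13, 7, 8, 9, 11, 3, 5, 1] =(0 10 11 3 6 13 1)(2 12 5)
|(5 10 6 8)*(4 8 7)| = 6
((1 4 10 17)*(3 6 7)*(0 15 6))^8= ((0 15 6 7 3)(1 4 10 17))^8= (17)(0 7 15 3 6)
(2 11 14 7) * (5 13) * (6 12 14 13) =(2 11 13 5 6 12 14 7) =[0, 1, 11, 3, 4, 6, 12, 2, 8, 9, 10, 13, 14, 5, 7]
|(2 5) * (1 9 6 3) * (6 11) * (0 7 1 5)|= |(0 7 1 9 11 6 3 5 2)|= 9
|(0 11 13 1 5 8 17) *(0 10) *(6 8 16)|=|(0 11 13 1 5 16 6 8 17 10)|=10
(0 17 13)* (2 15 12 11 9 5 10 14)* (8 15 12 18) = [17, 1, 12, 3, 4, 10, 6, 7, 15, 5, 14, 9, 11, 0, 2, 18, 16, 13, 8] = (0 17 13)(2 12 11 9 5 10 14)(8 15 18)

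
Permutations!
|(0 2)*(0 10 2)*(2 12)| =|(2 10 12)| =3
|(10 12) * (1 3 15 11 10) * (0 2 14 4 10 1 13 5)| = 8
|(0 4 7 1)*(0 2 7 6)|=3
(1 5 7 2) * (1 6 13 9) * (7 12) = [0, 5, 6, 3, 4, 12, 13, 2, 8, 1, 10, 11, 7, 9] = (1 5 12 7 2 6 13 9)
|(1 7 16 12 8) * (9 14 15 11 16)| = 9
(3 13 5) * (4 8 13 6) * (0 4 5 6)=(0 4 8 13 6 5 3)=[4, 1, 2, 0, 8, 3, 5, 7, 13, 9, 10, 11, 12, 6]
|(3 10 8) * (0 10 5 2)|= |(0 10 8 3 5 2)|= 6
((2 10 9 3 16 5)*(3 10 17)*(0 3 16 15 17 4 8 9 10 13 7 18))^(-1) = ((0 3 15 17 16 5 2 4 8 9 13 7 18))^(-1) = (0 18 7 13 9 8 4 2 5 16 17 15 3)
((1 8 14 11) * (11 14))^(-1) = (14)(1 11 8)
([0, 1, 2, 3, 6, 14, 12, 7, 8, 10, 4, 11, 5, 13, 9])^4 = [0, 1, 2, 3, 14, 4, 9, 7, 8, 12, 5, 11, 10, 13, 6]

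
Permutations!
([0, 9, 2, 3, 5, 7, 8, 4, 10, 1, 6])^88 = (4 5 7)(6 8 10)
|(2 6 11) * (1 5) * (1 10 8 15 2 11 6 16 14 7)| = 9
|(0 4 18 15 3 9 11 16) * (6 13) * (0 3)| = |(0 4 18 15)(3 9 11 16)(6 13)| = 4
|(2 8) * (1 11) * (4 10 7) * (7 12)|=|(1 11)(2 8)(4 10 12 7)|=4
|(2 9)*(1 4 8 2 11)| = 6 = |(1 4 8 2 9 11)|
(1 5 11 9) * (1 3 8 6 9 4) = (1 5 11 4)(3 8 6 9) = [0, 5, 2, 8, 1, 11, 9, 7, 6, 3, 10, 4]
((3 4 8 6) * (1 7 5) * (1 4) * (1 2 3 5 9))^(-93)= (9)(2 3)(4 5 6 8)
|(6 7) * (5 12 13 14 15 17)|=6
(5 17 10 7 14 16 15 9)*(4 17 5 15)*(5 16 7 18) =(4 17 10 18 5 16)(7 14)(9 15) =[0, 1, 2, 3, 17, 16, 6, 14, 8, 15, 18, 11, 12, 13, 7, 9, 4, 10, 5]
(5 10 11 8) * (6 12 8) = (5 10 11 6 12 8) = [0, 1, 2, 3, 4, 10, 12, 7, 5, 9, 11, 6, 8]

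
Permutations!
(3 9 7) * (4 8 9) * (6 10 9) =(3 4 8 6 10 9 7) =[0, 1, 2, 4, 8, 5, 10, 3, 6, 7, 9]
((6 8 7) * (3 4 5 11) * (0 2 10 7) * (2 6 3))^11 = (0 8 6)(2 4 10 5 7 11 3) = ((0 6 8)(2 10 7 3 4 5 11))^11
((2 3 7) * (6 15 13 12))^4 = (15)(2 3 7)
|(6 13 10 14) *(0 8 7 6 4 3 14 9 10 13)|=|(0 8 7 6)(3 14 4)(9 10)|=12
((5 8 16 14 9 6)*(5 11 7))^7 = (5 7 11 6 9 14 16 8)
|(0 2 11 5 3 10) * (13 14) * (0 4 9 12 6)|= |(0 2 11 5 3 10 4 9 12 6)(13 14)|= 10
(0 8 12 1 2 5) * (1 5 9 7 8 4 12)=(0 4 12 5)(1 2 9 7 8)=[4, 2, 9, 3, 12, 0, 6, 8, 1, 7, 10, 11, 5]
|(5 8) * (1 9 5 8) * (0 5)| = 4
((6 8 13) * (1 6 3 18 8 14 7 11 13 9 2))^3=(1 7 3 9 6 11 18 2 14 13 8)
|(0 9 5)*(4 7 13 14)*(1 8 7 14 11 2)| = |(0 9 5)(1 8 7 13 11 2)(4 14)| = 6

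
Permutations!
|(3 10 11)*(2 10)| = 4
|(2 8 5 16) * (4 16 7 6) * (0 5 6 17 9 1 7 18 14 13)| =20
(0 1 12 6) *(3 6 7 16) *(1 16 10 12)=(0 16 3 6)(7 10 12)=[16, 1, 2, 6, 4, 5, 0, 10, 8, 9, 12, 11, 7, 13, 14, 15, 3]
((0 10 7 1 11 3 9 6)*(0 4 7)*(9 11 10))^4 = ((0 9 6 4 7 1 10)(3 11))^4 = (11)(0 7 9 1 6 10 4)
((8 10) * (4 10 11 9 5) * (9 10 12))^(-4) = (12)(8 10 11)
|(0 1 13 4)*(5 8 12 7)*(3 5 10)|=|(0 1 13 4)(3 5 8 12 7 10)|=12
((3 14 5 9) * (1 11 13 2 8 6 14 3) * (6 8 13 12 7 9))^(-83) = ((1 11 12 7 9)(2 13)(5 6 14))^(-83) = (1 12 9 11 7)(2 13)(5 6 14)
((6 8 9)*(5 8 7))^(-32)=((5 8 9 6 7))^(-32)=(5 6 8 7 9)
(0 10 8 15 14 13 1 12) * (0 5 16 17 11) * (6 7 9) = [10, 12, 2, 3, 4, 16, 7, 9, 15, 6, 8, 0, 5, 1, 13, 14, 17, 11] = (0 10 8 15 14 13 1 12 5 16 17 11)(6 7 9)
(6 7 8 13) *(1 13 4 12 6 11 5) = (1 13 11 5)(4 12 6 7 8) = [0, 13, 2, 3, 12, 1, 7, 8, 4, 9, 10, 5, 6, 11]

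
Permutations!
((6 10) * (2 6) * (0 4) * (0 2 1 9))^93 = (0 2 10 9 4 6 1)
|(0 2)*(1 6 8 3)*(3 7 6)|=6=|(0 2)(1 3)(6 8 7)|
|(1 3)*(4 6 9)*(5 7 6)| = 10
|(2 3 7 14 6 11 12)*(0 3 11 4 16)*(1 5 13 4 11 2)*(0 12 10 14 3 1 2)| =|(0 1 5 13 4 16 12 2)(3 7)(6 11 10 14)| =8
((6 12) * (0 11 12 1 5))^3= ((0 11 12 6 1 5))^3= (0 6)(1 11)(5 12)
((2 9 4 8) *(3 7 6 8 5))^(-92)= (2 3)(4 6)(5 8)(7 9)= ((2 9 4 5 3 7 6 8))^(-92)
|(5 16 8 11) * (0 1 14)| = |(0 1 14)(5 16 8 11)| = 12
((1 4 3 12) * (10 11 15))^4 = (10 11 15)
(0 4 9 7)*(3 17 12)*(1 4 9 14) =(0 9 7)(1 4 14)(3 17 12) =[9, 4, 2, 17, 14, 5, 6, 0, 8, 7, 10, 11, 3, 13, 1, 15, 16, 12]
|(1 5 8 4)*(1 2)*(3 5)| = 6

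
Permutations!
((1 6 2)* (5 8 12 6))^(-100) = (1 8 6)(2 5 12)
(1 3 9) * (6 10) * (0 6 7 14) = (0 6 10 7 14)(1 3 9) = [6, 3, 2, 9, 4, 5, 10, 14, 8, 1, 7, 11, 12, 13, 0]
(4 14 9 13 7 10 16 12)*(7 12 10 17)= (4 14 9 13 12)(7 17)(10 16)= [0, 1, 2, 3, 14, 5, 6, 17, 8, 13, 16, 11, 4, 12, 9, 15, 10, 7]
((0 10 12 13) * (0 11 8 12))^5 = ((0 10)(8 12 13 11))^5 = (0 10)(8 12 13 11)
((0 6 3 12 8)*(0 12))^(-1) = ((0 6 3)(8 12))^(-1) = (0 3 6)(8 12)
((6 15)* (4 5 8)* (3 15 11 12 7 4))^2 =(3 6 12 4 8 15 11 7 5)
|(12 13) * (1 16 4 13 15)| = |(1 16 4 13 12 15)| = 6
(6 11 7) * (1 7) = (1 7 6 11) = [0, 7, 2, 3, 4, 5, 11, 6, 8, 9, 10, 1]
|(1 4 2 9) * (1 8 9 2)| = 2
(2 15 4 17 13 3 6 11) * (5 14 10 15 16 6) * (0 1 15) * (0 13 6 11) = (0 1 15 4 17 6)(2 16 11)(3 5 14 10 13) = [1, 15, 16, 5, 17, 14, 0, 7, 8, 9, 13, 2, 12, 3, 10, 4, 11, 6]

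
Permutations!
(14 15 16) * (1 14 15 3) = [0, 14, 2, 1, 4, 5, 6, 7, 8, 9, 10, 11, 12, 13, 3, 16, 15] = (1 14 3)(15 16)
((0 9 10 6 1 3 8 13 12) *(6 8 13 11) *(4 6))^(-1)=((0 9 10 8 11 4 6 1 3 13 12))^(-1)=(0 12 13 3 1 6 4 11 8 10 9)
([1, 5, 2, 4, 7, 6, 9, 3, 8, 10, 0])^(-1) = (0 10 9 6 5 1)(3 7 4)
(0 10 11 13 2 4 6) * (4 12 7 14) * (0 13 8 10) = [0, 1, 12, 3, 6, 5, 13, 14, 10, 9, 11, 8, 7, 2, 4] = (2 12 7 14 4 6 13)(8 10 11)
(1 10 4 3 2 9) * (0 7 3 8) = (0 7 3 2 9 1 10 4 8) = [7, 10, 9, 2, 8, 5, 6, 3, 0, 1, 4]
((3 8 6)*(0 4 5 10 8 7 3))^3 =(0 10)(3 7)(4 8)(5 6)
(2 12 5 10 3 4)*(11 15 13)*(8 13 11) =(2 12 5 10 3 4)(8 13)(11 15) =[0, 1, 12, 4, 2, 10, 6, 7, 13, 9, 3, 15, 5, 8, 14, 11]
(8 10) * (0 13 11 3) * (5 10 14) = (0 13 11 3)(5 10 8 14) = [13, 1, 2, 0, 4, 10, 6, 7, 14, 9, 8, 3, 12, 11, 5]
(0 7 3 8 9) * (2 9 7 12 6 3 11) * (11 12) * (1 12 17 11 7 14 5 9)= [7, 12, 1, 8, 4, 9, 3, 17, 14, 0, 10, 2, 6, 13, 5, 15, 16, 11]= (0 7 17 11 2 1 12 6 3 8 14 5 9)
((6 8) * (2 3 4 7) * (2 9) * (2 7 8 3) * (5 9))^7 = ((3 4 8 6)(5 9 7))^7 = (3 6 8 4)(5 9 7)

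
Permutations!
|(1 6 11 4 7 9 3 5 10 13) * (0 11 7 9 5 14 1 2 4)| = |(0 11)(1 6 7 5 10 13 2 4 9 3 14)| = 22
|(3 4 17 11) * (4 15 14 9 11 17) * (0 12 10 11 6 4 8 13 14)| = 6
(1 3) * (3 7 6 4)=(1 7 6 4 3)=[0, 7, 2, 1, 3, 5, 4, 6]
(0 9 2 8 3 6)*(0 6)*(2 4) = [9, 1, 8, 0, 2, 5, 6, 7, 3, 4] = (0 9 4 2 8 3)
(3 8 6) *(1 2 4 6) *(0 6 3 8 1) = (0 6 8)(1 2 4 3) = [6, 2, 4, 1, 3, 5, 8, 7, 0]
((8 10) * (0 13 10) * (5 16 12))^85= (0 13 10 8)(5 16 12)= ((0 13 10 8)(5 16 12))^85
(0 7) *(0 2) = (0 7 2) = [7, 1, 0, 3, 4, 5, 6, 2]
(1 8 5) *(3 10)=(1 8 5)(3 10)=[0, 8, 2, 10, 4, 1, 6, 7, 5, 9, 3]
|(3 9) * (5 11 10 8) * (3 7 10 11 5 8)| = |(11)(3 9 7 10)| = 4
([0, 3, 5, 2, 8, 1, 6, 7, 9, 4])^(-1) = (1 5 2 3)(4 9 8)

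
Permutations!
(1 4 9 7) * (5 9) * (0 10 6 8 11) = (0 10 6 8 11)(1 4 5 9 7) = [10, 4, 2, 3, 5, 9, 8, 1, 11, 7, 6, 0]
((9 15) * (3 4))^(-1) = (3 4)(9 15)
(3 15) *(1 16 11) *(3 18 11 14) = (1 16 14 3 15 18 11) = [0, 16, 2, 15, 4, 5, 6, 7, 8, 9, 10, 1, 12, 13, 3, 18, 14, 17, 11]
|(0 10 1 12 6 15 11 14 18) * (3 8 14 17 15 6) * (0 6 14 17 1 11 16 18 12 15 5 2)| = 15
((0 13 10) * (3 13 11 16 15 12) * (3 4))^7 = ((0 11 16 15 12 4 3 13 10))^7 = (0 13 4 15 11 10 3 12 16)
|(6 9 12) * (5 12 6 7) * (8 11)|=|(5 12 7)(6 9)(8 11)|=6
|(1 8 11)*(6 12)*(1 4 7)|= 10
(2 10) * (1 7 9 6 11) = [0, 7, 10, 3, 4, 5, 11, 9, 8, 6, 2, 1] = (1 7 9 6 11)(2 10)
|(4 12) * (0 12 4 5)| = |(0 12 5)| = 3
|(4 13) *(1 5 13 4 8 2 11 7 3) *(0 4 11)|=10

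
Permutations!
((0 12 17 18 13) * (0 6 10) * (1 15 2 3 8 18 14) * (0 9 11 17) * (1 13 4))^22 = (1 15 2 3 8 18 4)(6 10 9 11 17 14 13)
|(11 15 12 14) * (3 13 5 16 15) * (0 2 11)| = |(0 2 11 3 13 5 16 15 12 14)| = 10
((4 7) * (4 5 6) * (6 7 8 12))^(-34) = ((4 8 12 6)(5 7))^(-34) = (4 12)(6 8)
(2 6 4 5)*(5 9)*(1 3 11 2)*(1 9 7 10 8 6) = [0, 3, 1, 11, 7, 9, 4, 10, 6, 5, 8, 2] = (1 3 11 2)(4 7 10 8 6)(5 9)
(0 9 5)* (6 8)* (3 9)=(0 3 9 5)(6 8)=[3, 1, 2, 9, 4, 0, 8, 7, 6, 5]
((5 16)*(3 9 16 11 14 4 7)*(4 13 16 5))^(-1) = (3 7 4 16 13 14 11 5 9)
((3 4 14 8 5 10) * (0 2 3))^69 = (0 8 3 10 14 2 5 4) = ((0 2 3 4 14 8 5 10))^69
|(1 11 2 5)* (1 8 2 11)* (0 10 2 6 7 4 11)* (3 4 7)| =|(0 10 2 5 8 6 3 4 11)| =9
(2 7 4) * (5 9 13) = (2 7 4)(5 9 13) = [0, 1, 7, 3, 2, 9, 6, 4, 8, 13, 10, 11, 12, 5]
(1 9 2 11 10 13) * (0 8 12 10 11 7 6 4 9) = [8, 0, 7, 3, 9, 5, 4, 6, 12, 2, 13, 11, 10, 1] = (0 8 12 10 13 1)(2 7 6 4 9)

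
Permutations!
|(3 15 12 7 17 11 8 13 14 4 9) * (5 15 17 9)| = 12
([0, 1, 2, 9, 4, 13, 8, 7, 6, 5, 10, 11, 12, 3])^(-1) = (3 13 5 9)(6 8)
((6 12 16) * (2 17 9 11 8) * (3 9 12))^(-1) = (2 8 11 9 3 6 16 12 17)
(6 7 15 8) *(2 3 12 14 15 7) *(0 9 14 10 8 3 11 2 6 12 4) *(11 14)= (0 9 11 2 14 15 3 4)(8 12 10)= [9, 1, 14, 4, 0, 5, 6, 7, 12, 11, 8, 2, 10, 13, 15, 3]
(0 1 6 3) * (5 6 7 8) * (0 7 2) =(0 1 2)(3 7 8 5 6) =[1, 2, 0, 7, 4, 6, 3, 8, 5]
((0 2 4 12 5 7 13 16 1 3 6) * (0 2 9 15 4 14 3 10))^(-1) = (0 10 1 16 13 7 5 12 4 15 9)(2 6 3 14)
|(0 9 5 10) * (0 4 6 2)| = |(0 9 5 10 4 6 2)| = 7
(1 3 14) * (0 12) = [12, 3, 2, 14, 4, 5, 6, 7, 8, 9, 10, 11, 0, 13, 1] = (0 12)(1 3 14)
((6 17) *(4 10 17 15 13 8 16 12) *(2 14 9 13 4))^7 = ((2 14 9 13 8 16 12)(4 10 17 6 15))^7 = (4 17 15 10 6)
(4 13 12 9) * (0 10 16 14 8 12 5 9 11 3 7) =(0 10 16 14 8 12 11 3 7)(4 13 5 9) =[10, 1, 2, 7, 13, 9, 6, 0, 12, 4, 16, 3, 11, 5, 8, 15, 14]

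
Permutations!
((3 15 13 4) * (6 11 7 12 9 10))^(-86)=(3 13)(4 15)(6 9 7)(10 12 11)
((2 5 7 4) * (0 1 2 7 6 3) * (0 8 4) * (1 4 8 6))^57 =(8)(3 6) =((8)(0 4 7)(1 2 5)(3 6))^57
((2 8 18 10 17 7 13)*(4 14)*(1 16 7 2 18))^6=(1 17 13)(2 18 16)(7 8 10)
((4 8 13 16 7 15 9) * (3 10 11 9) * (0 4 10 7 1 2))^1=(0 4 8 13 16 1 2)(3 7 15)(9 10 11)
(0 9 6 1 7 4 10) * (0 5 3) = [9, 7, 2, 0, 10, 3, 1, 4, 8, 6, 5] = (0 9 6 1 7 4 10 5 3)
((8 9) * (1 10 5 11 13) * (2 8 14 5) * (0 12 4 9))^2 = (0 4 14 11 1 2)(5 13 10 8 12 9)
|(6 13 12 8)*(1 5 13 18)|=7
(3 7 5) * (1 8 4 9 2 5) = (1 8 4 9 2 5 3 7) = [0, 8, 5, 7, 9, 3, 6, 1, 4, 2]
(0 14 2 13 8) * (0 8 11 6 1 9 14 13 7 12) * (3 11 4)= (0 13 4 3 11 6 1 9 14 2 7 12)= [13, 9, 7, 11, 3, 5, 1, 12, 8, 14, 10, 6, 0, 4, 2]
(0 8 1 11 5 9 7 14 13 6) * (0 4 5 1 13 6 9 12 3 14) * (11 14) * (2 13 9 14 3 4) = (0 8 9 7)(1 3 11)(2 13 14 6)(4 5 12) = [8, 3, 13, 11, 5, 12, 2, 0, 9, 7, 10, 1, 4, 14, 6]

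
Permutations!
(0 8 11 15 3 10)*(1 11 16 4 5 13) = [8, 11, 2, 10, 5, 13, 6, 7, 16, 9, 0, 15, 12, 1, 14, 3, 4] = (0 8 16 4 5 13 1 11 15 3 10)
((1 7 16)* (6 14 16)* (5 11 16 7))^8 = (16)(6 7 14)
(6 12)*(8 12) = (6 8 12) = [0, 1, 2, 3, 4, 5, 8, 7, 12, 9, 10, 11, 6]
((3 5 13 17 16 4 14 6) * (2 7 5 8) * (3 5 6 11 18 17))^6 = ((2 7 6 5 13 3 8)(4 14 11 18 17 16))^6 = (18)(2 8 3 13 5 6 7)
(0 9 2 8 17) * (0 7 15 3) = [9, 1, 8, 0, 4, 5, 6, 15, 17, 2, 10, 11, 12, 13, 14, 3, 16, 7] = (0 9 2 8 17 7 15 3)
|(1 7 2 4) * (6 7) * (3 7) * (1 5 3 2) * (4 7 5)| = 4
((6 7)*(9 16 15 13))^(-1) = ((6 7)(9 16 15 13))^(-1) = (6 7)(9 13 15 16)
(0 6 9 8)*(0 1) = [6, 0, 2, 3, 4, 5, 9, 7, 1, 8] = (0 6 9 8 1)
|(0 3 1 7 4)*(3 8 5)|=|(0 8 5 3 1 7 4)|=7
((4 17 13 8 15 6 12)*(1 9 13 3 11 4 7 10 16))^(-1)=((1 9 13 8 15 6 12 7 10 16)(3 11 4 17))^(-1)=(1 16 10 7 12 6 15 8 13 9)(3 17 4 11)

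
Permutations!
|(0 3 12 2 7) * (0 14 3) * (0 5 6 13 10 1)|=|(0 5 6 13 10 1)(2 7 14 3 12)|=30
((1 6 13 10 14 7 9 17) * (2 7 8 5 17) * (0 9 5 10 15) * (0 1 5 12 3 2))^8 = (17)(8 14 10)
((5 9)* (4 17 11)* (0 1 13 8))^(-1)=(0 8 13 1)(4 11 17)(5 9)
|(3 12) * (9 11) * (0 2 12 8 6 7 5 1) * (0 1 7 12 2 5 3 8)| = 12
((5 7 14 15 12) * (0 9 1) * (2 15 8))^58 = ((0 9 1)(2 15 12 5 7 14 8))^58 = (0 9 1)(2 12 7 8 15 5 14)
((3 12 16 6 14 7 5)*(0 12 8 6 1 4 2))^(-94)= (0 16 4)(1 2 12)(3 6 7)(5 8 14)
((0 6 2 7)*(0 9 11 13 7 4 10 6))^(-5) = ((2 4 10 6)(7 9 11 13))^(-5) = (2 6 10 4)(7 13 11 9)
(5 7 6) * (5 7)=[0, 1, 2, 3, 4, 5, 7, 6]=(6 7)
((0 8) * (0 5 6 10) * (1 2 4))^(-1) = (0 10 6 5 8)(1 4 2)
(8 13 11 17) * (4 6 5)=(4 6 5)(8 13 11 17)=[0, 1, 2, 3, 6, 4, 5, 7, 13, 9, 10, 17, 12, 11, 14, 15, 16, 8]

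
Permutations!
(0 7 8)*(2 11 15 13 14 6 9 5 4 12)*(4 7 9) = [9, 1, 11, 3, 12, 7, 4, 8, 0, 5, 10, 15, 2, 14, 6, 13] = (0 9 5 7 8)(2 11 15 13 14 6 4 12)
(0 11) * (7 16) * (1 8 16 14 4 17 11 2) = (0 2 1 8 16 7 14 4 17 11) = [2, 8, 1, 3, 17, 5, 6, 14, 16, 9, 10, 0, 12, 13, 4, 15, 7, 11]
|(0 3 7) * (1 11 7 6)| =|(0 3 6 1 11 7)| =6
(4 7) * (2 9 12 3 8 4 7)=(2 9 12 3 8 4)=[0, 1, 9, 8, 2, 5, 6, 7, 4, 12, 10, 11, 3]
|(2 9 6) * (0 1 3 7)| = |(0 1 3 7)(2 9 6)| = 12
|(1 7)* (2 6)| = |(1 7)(2 6)| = 2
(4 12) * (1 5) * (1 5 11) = (1 11)(4 12) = [0, 11, 2, 3, 12, 5, 6, 7, 8, 9, 10, 1, 4]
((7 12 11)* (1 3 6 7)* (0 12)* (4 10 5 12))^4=(0 12 6 10 1)(3 4 11 7 5)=((0 4 10 5 12 11 1 3 6 7))^4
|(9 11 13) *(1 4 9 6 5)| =7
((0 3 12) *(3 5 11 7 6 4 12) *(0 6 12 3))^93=(0 6 11 3 12 5 4 7)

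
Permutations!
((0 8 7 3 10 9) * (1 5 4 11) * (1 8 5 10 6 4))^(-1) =(0 9 10 1 5)(3 7 8 11 4 6)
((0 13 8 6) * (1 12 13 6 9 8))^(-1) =(0 6)(1 13 12)(8 9)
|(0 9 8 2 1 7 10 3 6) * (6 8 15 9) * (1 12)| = 14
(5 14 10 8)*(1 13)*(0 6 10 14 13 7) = (14)(0 6 10 8 5 13 1 7) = [6, 7, 2, 3, 4, 13, 10, 0, 5, 9, 8, 11, 12, 1, 14]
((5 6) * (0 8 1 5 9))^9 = ((0 8 1 5 6 9))^9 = (0 5)(1 9)(6 8)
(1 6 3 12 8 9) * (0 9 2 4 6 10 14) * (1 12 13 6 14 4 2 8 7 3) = [9, 10, 2, 13, 14, 5, 1, 3, 8, 12, 4, 11, 7, 6, 0] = (0 9 12 7 3 13 6 1 10 4 14)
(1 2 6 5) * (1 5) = (1 2 6) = [0, 2, 6, 3, 4, 5, 1]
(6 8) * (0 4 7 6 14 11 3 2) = (0 4 7 6 8 14 11 3 2) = [4, 1, 0, 2, 7, 5, 8, 6, 14, 9, 10, 3, 12, 13, 11]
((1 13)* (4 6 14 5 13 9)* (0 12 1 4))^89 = ((0 12 1 9)(4 6 14 5 13))^89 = (0 12 1 9)(4 13 5 14 6)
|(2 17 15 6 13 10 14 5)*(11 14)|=9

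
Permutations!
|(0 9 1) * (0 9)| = 2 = |(1 9)|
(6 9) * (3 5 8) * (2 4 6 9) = (9)(2 4 6)(3 5 8) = [0, 1, 4, 5, 6, 8, 2, 7, 3, 9]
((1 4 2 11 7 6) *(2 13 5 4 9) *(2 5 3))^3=(1 4 2 6 5 3 7 9 13 11)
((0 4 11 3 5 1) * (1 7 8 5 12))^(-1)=(0 1 12 3 11 4)(5 8 7)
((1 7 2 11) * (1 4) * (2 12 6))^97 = ((1 7 12 6 2 11 4))^97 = (1 4 11 2 6 12 7)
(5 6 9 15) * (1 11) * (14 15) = [0, 11, 2, 3, 4, 6, 9, 7, 8, 14, 10, 1, 12, 13, 15, 5] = (1 11)(5 6 9 14 15)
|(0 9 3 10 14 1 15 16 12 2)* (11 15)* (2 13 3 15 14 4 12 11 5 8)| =10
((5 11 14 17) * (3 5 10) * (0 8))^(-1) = ((0 8)(3 5 11 14 17 10))^(-1) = (0 8)(3 10 17 14 11 5)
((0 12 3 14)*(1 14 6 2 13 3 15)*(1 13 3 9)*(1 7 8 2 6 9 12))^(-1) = ((0 1 14)(2 3 9 7 8)(12 15 13))^(-1) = (0 14 1)(2 8 7 9 3)(12 13 15)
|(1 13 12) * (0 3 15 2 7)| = 15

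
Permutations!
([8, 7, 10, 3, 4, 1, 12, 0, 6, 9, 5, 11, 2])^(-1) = [7, 5, 12, 3, 4, 10, 8, 1, 0, 9, 2, 11, 6]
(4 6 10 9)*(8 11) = [0, 1, 2, 3, 6, 5, 10, 7, 11, 4, 9, 8] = (4 6 10 9)(8 11)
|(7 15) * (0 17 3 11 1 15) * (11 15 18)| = |(0 17 3 15 7)(1 18 11)| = 15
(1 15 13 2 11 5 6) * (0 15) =(0 15 13 2 11 5 6 1) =[15, 0, 11, 3, 4, 6, 1, 7, 8, 9, 10, 5, 12, 2, 14, 13]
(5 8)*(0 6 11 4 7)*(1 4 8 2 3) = (0 6 11 8 5 2 3 1 4 7) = [6, 4, 3, 1, 7, 2, 11, 0, 5, 9, 10, 8]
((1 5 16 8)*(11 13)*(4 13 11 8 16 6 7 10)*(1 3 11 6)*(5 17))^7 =((1 17 5)(3 11 6 7 10 4 13 8))^7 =(1 17 5)(3 8 13 4 10 7 6 11)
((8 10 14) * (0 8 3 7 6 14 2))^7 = (0 2 10 8)(3 14 6 7)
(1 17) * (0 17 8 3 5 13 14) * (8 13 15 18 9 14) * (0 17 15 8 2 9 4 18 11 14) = (0 15 11 14 17 1 13 2 9)(3 5 8)(4 18) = [15, 13, 9, 5, 18, 8, 6, 7, 3, 0, 10, 14, 12, 2, 17, 11, 16, 1, 4]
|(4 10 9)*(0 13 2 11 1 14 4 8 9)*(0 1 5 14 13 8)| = 24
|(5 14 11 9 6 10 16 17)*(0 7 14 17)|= 8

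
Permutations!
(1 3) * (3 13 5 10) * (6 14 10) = (1 13 5 6 14 10 3) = [0, 13, 2, 1, 4, 6, 14, 7, 8, 9, 3, 11, 12, 5, 10]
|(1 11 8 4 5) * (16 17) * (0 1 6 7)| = |(0 1 11 8 4 5 6 7)(16 17)| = 8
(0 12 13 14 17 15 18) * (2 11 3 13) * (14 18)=(0 12 2 11 3 13 18)(14 17 15)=[12, 1, 11, 13, 4, 5, 6, 7, 8, 9, 10, 3, 2, 18, 17, 14, 16, 15, 0]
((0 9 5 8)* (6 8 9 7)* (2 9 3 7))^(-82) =((0 2 9 5 3 7 6 8))^(-82) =(0 6 3 9)(2 8 7 5)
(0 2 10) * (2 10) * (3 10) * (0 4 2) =(0 3 10 4 2) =[3, 1, 0, 10, 2, 5, 6, 7, 8, 9, 4]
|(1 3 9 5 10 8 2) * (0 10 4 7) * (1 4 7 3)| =|(0 10 8 2 4 3 9 5 7)| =9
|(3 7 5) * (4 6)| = 6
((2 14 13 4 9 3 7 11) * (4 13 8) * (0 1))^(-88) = (14)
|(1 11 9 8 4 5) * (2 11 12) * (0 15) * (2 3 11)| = 8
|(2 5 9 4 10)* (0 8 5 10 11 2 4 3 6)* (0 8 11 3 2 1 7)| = |(0 11 1 7)(2 10 4 3 6 8 5 9)| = 8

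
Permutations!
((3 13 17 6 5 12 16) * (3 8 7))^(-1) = ((3 13 17 6 5 12 16 8 7))^(-1) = (3 7 8 16 12 5 6 17 13)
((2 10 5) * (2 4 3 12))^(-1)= (2 12 3 4 5 10)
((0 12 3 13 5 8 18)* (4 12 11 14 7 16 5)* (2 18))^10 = ((0 11 14 7 16 5 8 2 18)(3 13 4 12))^10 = (0 11 14 7 16 5 8 2 18)(3 4)(12 13)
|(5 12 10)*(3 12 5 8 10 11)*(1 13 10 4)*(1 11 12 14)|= |(1 13 10 8 4 11 3 14)|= 8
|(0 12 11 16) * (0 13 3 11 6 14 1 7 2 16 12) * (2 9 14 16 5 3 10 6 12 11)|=|(1 7 9 14)(2 5 3)(6 16 13 10)|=12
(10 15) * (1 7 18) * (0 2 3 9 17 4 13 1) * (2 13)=(0 13 1 7 18)(2 3 9 17 4)(10 15)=[13, 7, 3, 9, 2, 5, 6, 18, 8, 17, 15, 11, 12, 1, 14, 10, 16, 4, 0]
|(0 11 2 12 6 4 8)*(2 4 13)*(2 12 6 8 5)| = |(0 11 4 5 2 6 13 12 8)| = 9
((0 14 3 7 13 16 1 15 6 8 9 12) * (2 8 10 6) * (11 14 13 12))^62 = (0 3 9 15 13 7 11 2 16 12 14 8 1)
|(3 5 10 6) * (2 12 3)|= 6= |(2 12 3 5 10 6)|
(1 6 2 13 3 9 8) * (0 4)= [4, 6, 13, 9, 0, 5, 2, 7, 1, 8, 10, 11, 12, 3]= (0 4)(1 6 2 13 3 9 8)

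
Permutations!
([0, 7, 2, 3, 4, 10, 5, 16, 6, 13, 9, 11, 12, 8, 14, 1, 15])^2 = (1 16)(5 9 8)(6 10 13)(7 15)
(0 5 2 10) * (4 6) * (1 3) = (0 5 2 10)(1 3)(4 6) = [5, 3, 10, 1, 6, 2, 4, 7, 8, 9, 0]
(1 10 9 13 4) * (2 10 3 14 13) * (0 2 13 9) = (0 2 10)(1 3 14 9 13 4) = [2, 3, 10, 14, 1, 5, 6, 7, 8, 13, 0, 11, 12, 4, 9]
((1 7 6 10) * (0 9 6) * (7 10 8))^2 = (10)(0 6 7 9 8)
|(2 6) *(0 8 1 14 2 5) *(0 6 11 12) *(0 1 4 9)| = |(0 8 4 9)(1 14 2 11 12)(5 6)| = 20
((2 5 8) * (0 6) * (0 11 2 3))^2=((0 6 11 2 5 8 3))^2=(0 11 5 3 6 2 8)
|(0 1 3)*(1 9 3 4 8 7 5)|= 15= |(0 9 3)(1 4 8 7 5)|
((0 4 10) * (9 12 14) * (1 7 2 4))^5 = ((0 1 7 2 4 10)(9 12 14))^5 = (0 10 4 2 7 1)(9 14 12)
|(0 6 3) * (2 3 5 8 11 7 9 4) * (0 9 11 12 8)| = |(0 6 5)(2 3 9 4)(7 11)(8 12)| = 12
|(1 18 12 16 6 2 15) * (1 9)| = |(1 18 12 16 6 2 15 9)| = 8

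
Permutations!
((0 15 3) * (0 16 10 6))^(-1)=(0 6 10 16 3 15)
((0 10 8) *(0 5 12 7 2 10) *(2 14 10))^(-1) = (5 8 10 14 7 12)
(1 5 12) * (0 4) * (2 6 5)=(0 4)(1 2 6 5 12)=[4, 2, 6, 3, 0, 12, 5, 7, 8, 9, 10, 11, 1]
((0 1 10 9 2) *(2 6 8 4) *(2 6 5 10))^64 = ((0 1 2)(4 6 8)(5 10 9))^64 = (0 1 2)(4 6 8)(5 10 9)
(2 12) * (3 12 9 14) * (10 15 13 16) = [0, 1, 9, 12, 4, 5, 6, 7, 8, 14, 15, 11, 2, 16, 3, 13, 10] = (2 9 14 3 12)(10 15 13 16)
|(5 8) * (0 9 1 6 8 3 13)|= 8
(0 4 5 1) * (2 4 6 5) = [6, 0, 4, 3, 2, 1, 5] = (0 6 5 1)(2 4)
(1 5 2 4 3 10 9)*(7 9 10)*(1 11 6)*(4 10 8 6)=(1 5 2 10 8 6)(3 7 9 11 4)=[0, 5, 10, 7, 3, 2, 1, 9, 6, 11, 8, 4]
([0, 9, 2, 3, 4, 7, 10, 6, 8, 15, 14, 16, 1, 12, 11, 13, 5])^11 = (1 9 15 13 12)(5 14 7 11 6 16 10)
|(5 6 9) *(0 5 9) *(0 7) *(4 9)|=|(0 5 6 7)(4 9)|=4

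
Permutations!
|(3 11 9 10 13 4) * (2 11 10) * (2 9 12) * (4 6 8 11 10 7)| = |(2 10 13 6 8 11 12)(3 7 4)| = 21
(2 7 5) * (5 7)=(7)(2 5)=[0, 1, 5, 3, 4, 2, 6, 7]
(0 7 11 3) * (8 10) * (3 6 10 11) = (0 7 3)(6 10 8 11) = [7, 1, 2, 0, 4, 5, 10, 3, 11, 9, 8, 6]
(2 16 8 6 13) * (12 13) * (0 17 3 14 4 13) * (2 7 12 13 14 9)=(0 17 3 9 2 16 8 6 13 7 12)(4 14)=[17, 1, 16, 9, 14, 5, 13, 12, 6, 2, 10, 11, 0, 7, 4, 15, 8, 3]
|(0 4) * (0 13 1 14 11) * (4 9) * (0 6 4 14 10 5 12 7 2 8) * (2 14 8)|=30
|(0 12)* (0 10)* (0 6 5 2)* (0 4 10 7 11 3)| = 5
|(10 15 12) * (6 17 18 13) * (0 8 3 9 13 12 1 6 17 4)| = |(0 8 3 9 13 17 18 12 10 15 1 6 4)| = 13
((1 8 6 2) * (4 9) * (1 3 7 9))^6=(1 9 3 6)(2 8 4 7)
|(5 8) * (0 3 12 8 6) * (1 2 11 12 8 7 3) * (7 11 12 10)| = |(0 1 2 12 11 10 7 3 8 5 6)| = 11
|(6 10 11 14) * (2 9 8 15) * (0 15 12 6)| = 10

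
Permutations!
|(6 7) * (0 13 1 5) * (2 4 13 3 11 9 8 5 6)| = |(0 3 11 9 8 5)(1 6 7 2 4 13)| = 6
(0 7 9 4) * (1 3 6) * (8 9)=(0 7 8 9 4)(1 3 6)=[7, 3, 2, 6, 0, 5, 1, 8, 9, 4]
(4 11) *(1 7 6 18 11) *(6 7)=[0, 6, 2, 3, 1, 5, 18, 7, 8, 9, 10, 4, 12, 13, 14, 15, 16, 17, 11]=(1 6 18 11 4)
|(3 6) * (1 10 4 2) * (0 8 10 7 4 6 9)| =12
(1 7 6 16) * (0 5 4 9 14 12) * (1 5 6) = (0 6 16 5 4 9 14 12)(1 7) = [6, 7, 2, 3, 9, 4, 16, 1, 8, 14, 10, 11, 0, 13, 12, 15, 5]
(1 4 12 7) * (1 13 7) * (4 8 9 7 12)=(1 8 9 7 13 12)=[0, 8, 2, 3, 4, 5, 6, 13, 9, 7, 10, 11, 1, 12]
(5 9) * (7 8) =(5 9)(7 8) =[0, 1, 2, 3, 4, 9, 6, 8, 7, 5]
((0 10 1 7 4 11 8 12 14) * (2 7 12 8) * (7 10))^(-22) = ((0 7 4 11 2 10 1 12 14))^(-22) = (0 10 7 1 4 12 11 14 2)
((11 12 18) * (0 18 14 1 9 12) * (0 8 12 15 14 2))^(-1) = (0 2 12 8 11 18)(1 14 15 9) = ((0 18 11 8 12 2)(1 9 15 14))^(-1)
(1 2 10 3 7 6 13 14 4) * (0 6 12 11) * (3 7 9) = (0 6 13 14 4 1 2 10 7 12 11)(3 9) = [6, 2, 10, 9, 1, 5, 13, 12, 8, 3, 7, 0, 11, 14, 4]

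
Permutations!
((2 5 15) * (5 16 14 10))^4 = ((2 16 14 10 5 15))^4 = (2 5 14)(10 16 15)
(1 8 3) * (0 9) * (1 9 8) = (0 8 3 9) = [8, 1, 2, 9, 4, 5, 6, 7, 3, 0]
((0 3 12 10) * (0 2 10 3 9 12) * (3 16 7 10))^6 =((0 9 12 16 7 10 2 3))^6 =(0 2 7 12)(3 10 16 9)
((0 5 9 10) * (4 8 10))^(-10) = ((0 5 9 4 8 10))^(-10) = (0 9 8)(4 10 5)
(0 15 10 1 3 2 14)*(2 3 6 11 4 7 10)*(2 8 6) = [15, 2, 14, 3, 7, 5, 11, 10, 6, 9, 1, 4, 12, 13, 0, 8] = (0 15 8 6 11 4 7 10 1 2 14)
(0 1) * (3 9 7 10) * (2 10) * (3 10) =(10)(0 1)(2 3 9 7) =[1, 0, 3, 9, 4, 5, 6, 2, 8, 7, 10]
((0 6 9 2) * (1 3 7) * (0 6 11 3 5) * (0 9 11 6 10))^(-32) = (0 2 5 7 11)(1 3 6 10 9) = ((0 6 11 3 7 1 5 9 2 10))^(-32)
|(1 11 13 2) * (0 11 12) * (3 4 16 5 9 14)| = 6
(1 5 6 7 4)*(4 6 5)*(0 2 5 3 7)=[2, 4, 5, 7, 1, 3, 0, 6]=(0 2 5 3 7 6)(1 4)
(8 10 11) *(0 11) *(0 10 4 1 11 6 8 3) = (0 6 8 4 1 11 3) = [6, 11, 2, 0, 1, 5, 8, 7, 4, 9, 10, 3]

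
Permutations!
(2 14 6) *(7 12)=(2 14 6)(7 12)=[0, 1, 14, 3, 4, 5, 2, 12, 8, 9, 10, 11, 7, 13, 6]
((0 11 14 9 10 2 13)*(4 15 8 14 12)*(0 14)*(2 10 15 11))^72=((0 2 13 14 9 15 8)(4 11 12))^72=(0 13 9 8 2 14 15)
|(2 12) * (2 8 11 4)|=|(2 12 8 11 4)|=5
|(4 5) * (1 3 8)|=|(1 3 8)(4 5)|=6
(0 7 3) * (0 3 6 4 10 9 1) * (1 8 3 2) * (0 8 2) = (0 7 6 4 10 9 2 1 8 3) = [7, 8, 1, 0, 10, 5, 4, 6, 3, 2, 9]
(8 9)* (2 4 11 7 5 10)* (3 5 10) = (2 4 11 7 10)(3 5)(8 9) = [0, 1, 4, 5, 11, 3, 6, 10, 9, 8, 2, 7]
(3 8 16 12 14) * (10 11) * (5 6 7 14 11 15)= (3 8 16 12 11 10 15 5 6 7 14)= [0, 1, 2, 8, 4, 6, 7, 14, 16, 9, 15, 10, 11, 13, 3, 5, 12]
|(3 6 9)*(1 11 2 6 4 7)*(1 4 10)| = 14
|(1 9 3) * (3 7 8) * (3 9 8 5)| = |(1 8 9 7 5 3)| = 6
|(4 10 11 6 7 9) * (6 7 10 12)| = 7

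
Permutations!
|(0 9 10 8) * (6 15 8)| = 6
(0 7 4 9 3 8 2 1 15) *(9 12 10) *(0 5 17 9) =(0 7 4 12 10)(1 15 5 17 9 3 8 2) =[7, 15, 1, 8, 12, 17, 6, 4, 2, 3, 0, 11, 10, 13, 14, 5, 16, 9]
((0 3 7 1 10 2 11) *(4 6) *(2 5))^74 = (0 7 10 2)(1 5 11 3)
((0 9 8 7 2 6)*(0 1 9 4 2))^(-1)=(0 7 8 9 1 6 2 4)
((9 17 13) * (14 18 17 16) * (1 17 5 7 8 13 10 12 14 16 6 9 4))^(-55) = ((1 17 10 12 14 18 5 7 8 13 4)(6 9))^(-55) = (18)(6 9)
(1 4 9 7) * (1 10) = [0, 4, 2, 3, 9, 5, 6, 10, 8, 7, 1] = (1 4 9 7 10)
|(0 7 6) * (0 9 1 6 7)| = 3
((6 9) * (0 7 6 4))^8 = (0 9 7 4 6)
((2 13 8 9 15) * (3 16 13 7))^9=((2 7 3 16 13 8 9 15))^9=(2 7 3 16 13 8 9 15)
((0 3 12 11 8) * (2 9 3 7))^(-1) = (0 8 11 12 3 9 2 7)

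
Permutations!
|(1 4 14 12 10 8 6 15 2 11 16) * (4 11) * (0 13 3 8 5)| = |(0 13 3 8 6 15 2 4 14 12 10 5)(1 11 16)| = 12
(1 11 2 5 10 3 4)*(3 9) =(1 11 2 5 10 9 3 4) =[0, 11, 5, 4, 1, 10, 6, 7, 8, 3, 9, 2]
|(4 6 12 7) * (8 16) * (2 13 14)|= 12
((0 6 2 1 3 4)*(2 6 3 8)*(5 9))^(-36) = (9)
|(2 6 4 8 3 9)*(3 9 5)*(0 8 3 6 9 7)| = |(0 8 7)(2 9)(3 5 6 4)| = 12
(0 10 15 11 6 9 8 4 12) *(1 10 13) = (0 13 1 10 15 11 6 9 8 4 12) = [13, 10, 2, 3, 12, 5, 9, 7, 4, 8, 15, 6, 0, 1, 14, 11]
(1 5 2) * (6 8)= (1 5 2)(6 8)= [0, 5, 1, 3, 4, 2, 8, 7, 6]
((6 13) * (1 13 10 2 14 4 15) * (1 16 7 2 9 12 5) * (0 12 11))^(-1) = ((0 12 5 1 13 6 10 9 11)(2 14 4 15 16 7))^(-1) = (0 11 9 10 6 13 1 5 12)(2 7 16 15 4 14)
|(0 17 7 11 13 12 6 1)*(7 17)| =|(17)(0 7 11 13 12 6 1)| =7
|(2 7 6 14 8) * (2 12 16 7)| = 6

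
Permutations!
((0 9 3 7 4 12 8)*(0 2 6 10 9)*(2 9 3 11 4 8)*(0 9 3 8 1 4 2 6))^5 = ((0 9 11 2)(1 4 12 6 10 8 3 7))^5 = (0 9 11 2)(1 8 12 7 10 4 3 6)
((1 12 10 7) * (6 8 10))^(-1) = ((1 12 6 8 10 7))^(-1) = (1 7 10 8 6 12)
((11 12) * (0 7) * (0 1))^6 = ((0 7 1)(11 12))^6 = (12)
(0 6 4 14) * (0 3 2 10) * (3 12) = [6, 1, 10, 2, 14, 5, 4, 7, 8, 9, 0, 11, 3, 13, 12] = (0 6 4 14 12 3 2 10)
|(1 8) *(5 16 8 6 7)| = 6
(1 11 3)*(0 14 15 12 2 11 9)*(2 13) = (0 14 15 12 13 2 11 3 1 9) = [14, 9, 11, 1, 4, 5, 6, 7, 8, 0, 10, 3, 13, 2, 15, 12]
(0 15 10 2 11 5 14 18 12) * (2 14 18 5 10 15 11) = (0 11 10 14 5 18 12) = [11, 1, 2, 3, 4, 18, 6, 7, 8, 9, 14, 10, 0, 13, 5, 15, 16, 17, 12]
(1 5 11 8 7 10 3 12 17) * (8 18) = [0, 5, 2, 12, 4, 11, 6, 10, 7, 9, 3, 18, 17, 13, 14, 15, 16, 1, 8] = (1 5 11 18 8 7 10 3 12 17)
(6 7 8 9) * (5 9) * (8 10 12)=(5 9 6 7 10 12 8)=[0, 1, 2, 3, 4, 9, 7, 10, 5, 6, 12, 11, 8]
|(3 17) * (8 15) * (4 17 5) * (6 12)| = 4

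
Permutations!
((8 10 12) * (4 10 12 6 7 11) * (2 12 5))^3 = (2 5 8 12)(4 7 10 11 6) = ((2 12 8 5)(4 10 6 7 11))^3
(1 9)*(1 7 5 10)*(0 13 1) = (0 13 1 9 7 5 10) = [13, 9, 2, 3, 4, 10, 6, 5, 8, 7, 0, 11, 12, 1]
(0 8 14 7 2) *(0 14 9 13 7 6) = (0 8 9 13 7 2 14 6) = [8, 1, 14, 3, 4, 5, 0, 2, 9, 13, 10, 11, 12, 7, 6]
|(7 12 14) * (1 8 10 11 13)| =|(1 8 10 11 13)(7 12 14)| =15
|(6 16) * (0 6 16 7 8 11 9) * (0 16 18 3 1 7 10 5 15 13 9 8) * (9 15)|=10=|(0 6 10 5 9 16 18 3 1 7)(8 11)(13 15)|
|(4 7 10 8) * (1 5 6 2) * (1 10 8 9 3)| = |(1 5 6 2 10 9 3)(4 7 8)| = 21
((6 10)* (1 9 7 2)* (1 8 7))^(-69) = ((1 9)(2 8 7)(6 10))^(-69) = (1 9)(6 10)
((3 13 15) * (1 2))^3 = ((1 2)(3 13 15))^3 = (15)(1 2)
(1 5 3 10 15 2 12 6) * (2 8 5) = (1 2 12 6)(3 10 15 8 5) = [0, 2, 12, 10, 4, 3, 1, 7, 5, 9, 15, 11, 6, 13, 14, 8]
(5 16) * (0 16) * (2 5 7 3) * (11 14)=(0 16 7 3 2 5)(11 14)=[16, 1, 5, 2, 4, 0, 6, 3, 8, 9, 10, 14, 12, 13, 11, 15, 7]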